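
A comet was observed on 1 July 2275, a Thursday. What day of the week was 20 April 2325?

From July 1, 2275 to July 1, 2324: 49 years, of which 12 contain a Feb 29 — 37×365 + 12×366 = 17897 days.
(2300 is not a leap year (divisible by 100 but not 400).)
July 2324: 31 − 1 = 30 days remain.
Then August (31), September (30), October (31), November (30), December (31), January (31), February 2325 (28), March (31): 31 + 30 + 31 + 30 + 31 + 31 + 28 + 31 = 243 days.
April 1–20, 2325: 20 days.
Residual: 293 days.
Total: 18190 days.
18190 mod 7 = 4, so 4 days after Thursday is Monday.

Monday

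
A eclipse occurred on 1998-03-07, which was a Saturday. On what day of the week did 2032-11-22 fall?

Monday

From March 7, 1998 to March 7, 2032: 34 years, of which 9 contain a Feb 29 — 25×365 + 9×366 = 12419 days.
(2000 is a leap year (divisible by 400).)
March 2032: 31 − 7 = 24 days remain.
Then April (30), May (31), June (30), July (31), August (31), September (30), October (31): 30 + 31 + 30 + 31 + 31 + 30 + 31 = 214 days.
November 1–22, 2032: 22 days.
Residual: 260 days.
Total: 12679 days.
12679 mod 7 = 2, so 2 days after Saturday is Monday.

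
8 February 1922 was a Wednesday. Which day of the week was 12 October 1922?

Thursday

February 1922: 28 − 8 = 20 days remain (1922 is not a leap year, so February has 28 days).
Then March (31), April (30), May (31), June (30), July (31), August (31), September (30): 31 + 30 + 31 + 30 + 31 + 31 + 30 = 214 days.
October 1–12, 1922: 12 days.
Total: 20 + 214 + 12 = 246 days.
246 mod 7 = 1, so 1 day after Wednesday is Thursday.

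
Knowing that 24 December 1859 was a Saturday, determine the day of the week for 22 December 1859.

Thursday

Count forward from the earlier date (December 22, 1859) to the later (December 24, 1859):
Within December 1859: 24 − 22 = 2 days.
2 mod 7 = 2, so 2 days before Saturday is Thursday.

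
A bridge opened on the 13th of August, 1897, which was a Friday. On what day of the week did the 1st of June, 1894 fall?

Friday

Count forward from the earlier date (June 1, 1894) to the later (August 13, 1897):
Day-of-year of June 1, 1894: 152.
Day-of-year of August 13, 1897: 225.
1894 has 365 days, so 365 − 152 = 213 days remain in 1894.
Full years: 1895: 365; 1896: 366. Sum = 731.
Total: 213 + 731 + 225 = 1169 days.
1169 is a multiple of 7, so the 1st of June, 1894 falls on the same weekday: Friday.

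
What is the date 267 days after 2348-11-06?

2349-07-31

Count 267 days after November 6, 2348:
November 2348: 30 − 6 = 24 days remain.
Then December (31), January (31), February 2349 (28), March (31), April (30), May (31), June (30): 31 + 31 + 28 + 31 + 30 + 31 + 30 = 212 days.
July 1–31, 2349: 31 days.
Residual: 267 days.
Total: 267 days.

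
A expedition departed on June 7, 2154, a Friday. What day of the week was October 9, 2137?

Count forward from the earlier date (October 9, 2137) to the later (June 7, 2154):
From October 9, 2137 to October 9, 2153: 16 years, of which 4 contain a Feb 29 — 12×365 + 4×366 = 5844 days.
October 2153: 31 − 9 = 22 days remain.
Then November (30), December (31), January (31), February 2154 (28), March (31), April (30), May (31): 30 + 31 + 31 + 28 + 31 + 30 + 31 = 212 days.
June 1–7, 2154: 7 days.
Residual: 241 days.
Total: 6085 days.
6085 mod 7 = 2, so 2 days before Friday is Wednesday.

Wednesday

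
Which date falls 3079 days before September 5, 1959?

April 1, 1951

Count 3079 days before September 5, 1959:
Day-of-year of April 1, 1951: 91.
Day-of-year of September 5, 1959: 248.
1951 has 365 days, so 365 − 91 = 274 days remain in 1951.
Full years 1952–1958: 5 common + 2 leap = 5×365 + 2×366 = 2557 days.
Total: 274 + 2557 + 248 = 3079 days.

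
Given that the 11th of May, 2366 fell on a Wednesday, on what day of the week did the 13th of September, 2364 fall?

Count forward from the earlier date (September 13, 2364) to the later (May 11, 2366):
Day-of-year of September 13, 2364: 257.
Day-of-year of May 11, 2366: 131.
2364 has 366 days, so 366 − 257 = 109 days remain in 2364.
Full years: 2365: 365. Sum = 365.
Total: 109 + 365 + 131 = 605 days.
605 mod 7 = 3, so 3 days before Wednesday is Sunday.

Sunday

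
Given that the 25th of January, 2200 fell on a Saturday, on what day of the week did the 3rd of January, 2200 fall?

Friday

Count forward from the earlier date (January 3, 2200) to the later (January 25, 2200):
Within January 2200: 25 − 3 = 22 days.
22 mod 7 = 1, so 1 day before Saturday is Friday.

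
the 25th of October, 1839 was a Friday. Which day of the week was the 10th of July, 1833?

Count forward from the earlier date (July 10, 1833) to the later (October 25, 1839):
Day-of-year of July 10, 1833: 191.
Day-of-year of October 25, 1839: 298.
1833 has 365 days, so 365 − 191 = 174 days remain in 1833.
Full years: 1834: 365; 1835: 365; 1836: 366; 1837: 365; 1838: 365. Sum = 1826.
Total: 174 + 1826 + 298 = 2298 days.
2298 mod 7 = 2, so 2 days before Friday is Wednesday.

Wednesday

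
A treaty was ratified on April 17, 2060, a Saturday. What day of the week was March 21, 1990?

Count forward from the earlier date (March 21, 1990) to the later (April 17, 2060):
From March 21, 1990 to March 21, 2060: 70 years, of which 18 contain a Feb 29 — 52×365 + 18×366 = 25568 days.
(2000 is a leap year (divisible by 400).)
March 2060: 31 − 21 = 10 days remain.
April 1–17, 2060: 17 days.
Residual: 27 days.
Total: 25595 days.
25595 mod 7 = 3, so 3 days before Saturday is Wednesday.

Wednesday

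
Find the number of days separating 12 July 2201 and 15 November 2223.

8161

Day-of-year of July 12, 2201: 193.
Day-of-year of November 15, 2223: 319.
2201 has 365 days, so 365 − 193 = 172 days remain in 2201.
Full years 2202–2222: 16 common + 5 leap = 16×365 + 5×366 = 7670 days.
Total: 172 + 7670 + 319 = 8161 days.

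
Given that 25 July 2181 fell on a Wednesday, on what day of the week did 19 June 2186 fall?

July 25, 2181 → July 25, 2182: 365 days.
July 25, 2182 → July 25, 2183: 365 days.
July 25, 2183 → July 25, 2184: 366 days (2184 is a leap year).
July 25, 2184 → July 25, 2185: 365 days.
July 2185: 31 − 25 = 6 days remain.
Then 10 full months totalling 304 days.
June 1–19, 2186: 19 days.
Residual: 329 days.
Total: 1790 days.
1790 mod 7 = 5, so 5 days after Wednesday is Monday.

Monday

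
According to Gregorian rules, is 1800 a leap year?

1800 is not a leap year (divisible by 100 but not 400).

No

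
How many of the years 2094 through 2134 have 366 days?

Years divisible by 4 in [2094, 2134]: 2096, 2100, 2104, 2108, 2112, 2116, 2120, 2124, 2128, 2132.
Of these, 2100 is divisible by 100 but not 400, so not leap.
Leap years: 10 − 1 = 9.

9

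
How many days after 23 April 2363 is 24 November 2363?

215

April 2363: 30 − 23 = 7 days remain.
Then May (31), June (30), July (31), August (31), September (30), October (31): 31 + 30 + 31 + 31 + 30 + 31 = 184 days.
November 1–24, 2363: 24 days.
Total: 7 + 184 + 24 = 215 days.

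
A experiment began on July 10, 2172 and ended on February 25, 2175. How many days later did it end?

July 10, 2172 → July 10, 2173: 365 days.
July 10, 2173 → July 10, 2174: 365 days.
July 2174: 31 − 10 = 21 days remain.
Then August (31), September (30), October (31), November (30), December (31), January (31): 31 + 30 + 31 + 30 + 31 + 31 = 184 days.
February 1–25, 2175: 25 days (2175 is not a leap year).
Residual: 230 days.
Total: 960 days.

960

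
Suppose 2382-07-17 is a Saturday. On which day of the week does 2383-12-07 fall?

Wednesday

July 17, 2382 → July 17, 2383: 365 days.
July 2383: 31 − 17 = 14 days remain.
Then August (31), September (30), October (31), November (30): 31 + 30 + 31 + 30 = 122 days.
December 1–7, 2383: 7 days.
Residual: 143 days.
Total: 508 days.
508 mod 7 = 4, so 4 days after Saturday is Wednesday.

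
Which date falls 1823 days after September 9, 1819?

September 5, 1824

Count 1823 days after September 9, 1819:
September 9, 1819 → September 9, 1820: 366 days (1820 is a leap year).
September 9, 1820 → September 9, 1821: 365 days.
September 9, 1821 → September 9, 1822: 365 days.
September 9, 1822 → September 9, 1823: 365 days.
September 1823: 30 − 9 = 21 days remain.
Then 11 full months totalling 336 days.
September 1–5, 1824: 5 days.
Residual: 362 days.
Total: 1823 days.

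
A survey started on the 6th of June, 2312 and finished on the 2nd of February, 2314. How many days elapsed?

606

Day-of-year of June 6, 2312: 158.
Day-of-year of February 2, 2314: 33.
2312 has 366 days, so 366 − 158 = 208 days remain in 2312.
Full years: 2313: 365. Sum = 365.
Total: 208 + 365 + 33 = 606 days.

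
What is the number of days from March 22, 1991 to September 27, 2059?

Day-of-year of March 22, 1991: 81.
Day-of-year of September 27, 2059: 270.
1991 has 365 days, so 365 − 81 = 284 days remain in 1991.
Full years 1992–2058: 50 common + 17 leap = 50×365 + 17×366 = 24472 days.
Total: 284 + 24472 + 270 = 25026 days.

25026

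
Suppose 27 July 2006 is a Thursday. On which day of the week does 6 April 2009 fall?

Monday

Day-of-year of July 27, 2006: 208.
Day-of-year of April 6, 2009: 96.
2006 has 365 days, so 365 − 208 = 157 days remain in 2006.
Full years: 2007: 365; 2008: 366. Sum = 731.
Total: 157 + 731 + 96 = 984 days.
984 mod 7 = 4, so 4 days after Thursday is Monday.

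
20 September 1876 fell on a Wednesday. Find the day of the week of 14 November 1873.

Friday

Count forward from the earlier date (November 14, 1873) to the later (September 20, 1876):
November 14, 1873 → November 14, 1874: 365 days.
November 14, 1874 → November 14, 1875: 365 days.
November 1875: 30 − 14 = 16 days remain.
Then 9 full months totalling 275 days.
September 1–20, 1876: 20 days.
Residual: 311 days.
Total: 1041 days.
1041 mod 7 = 5, so 5 days before Wednesday is Friday.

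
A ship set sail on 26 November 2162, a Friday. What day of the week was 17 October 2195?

Day-of-year of November 26, 2162: 330.
Day-of-year of October 17, 2195: 290.
2162 has 365 days, so 365 − 330 = 35 days remain in 2162.
Full years 2163–2194: 24 common + 8 leap = 24×365 + 8×366 = 11688 days.
Total: 35 + 11688 + 290 = 12013 days.
12013 mod 7 = 1, so 1 day after Friday is Saturday.

Saturday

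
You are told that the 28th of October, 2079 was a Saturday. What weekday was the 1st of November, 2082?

Sunday

Day-of-year of October 28, 2079: 301.
Day-of-year of November 1, 2082: 305.
2079 has 365 days, so 365 − 301 = 64 days remain in 2079.
Full years: 2080: 366; 2081: 365. Sum = 731.
Total: 64 + 731 + 305 = 1100 days.
1100 mod 7 = 1, so 1 day after Saturday is Sunday.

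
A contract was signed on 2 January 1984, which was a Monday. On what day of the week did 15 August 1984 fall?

Wednesday

January 1984: 31 − 2 = 29 days remain.
Then February 1984 (29), March (31), April (30), May (31), June (30), July (31): 29 + 31 + 30 + 31 + 30 + 31 = 182 days.
August 1–15, 1984: 15 days.
Total: 29 + 182 + 15 = 226 days.
226 mod 7 = 2, so 2 days after Monday is Wednesday.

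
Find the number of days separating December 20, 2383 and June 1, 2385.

December 2383: 31 − 20 = 11 days remain.
Then 17 full months totalling 517 days.
June 1, 2385: 1 day.
Total: 11 + 517 + 1 = 529 days.

529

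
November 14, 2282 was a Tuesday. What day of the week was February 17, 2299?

Day-of-year of November 14, 2282: 318.
Day-of-year of February 17, 2299: 48.
2282 has 365 days, so 365 − 318 = 47 days remain in 2282.
Full years 2283–2298: 12 common + 4 leap = 12×365 + 4×366 = 5844 days.
Total: 47 + 5844 + 48 = 5939 days.
5939 mod 7 = 3, so 3 days after Tuesday is Friday.

Friday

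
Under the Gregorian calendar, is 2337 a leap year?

No

2337 is not a leap year.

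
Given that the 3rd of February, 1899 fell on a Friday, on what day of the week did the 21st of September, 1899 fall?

February 1899: 28 − 3 = 25 days remain (1899 is not a leap year, so February has 28 days).
Then March (31), April (30), May (31), June (30), July (31), August (31): 31 + 30 + 31 + 30 + 31 + 31 = 184 days.
September 1–21, 1899: 21 days.
Total: 25 + 184 + 21 = 230 days.
230 mod 7 = 6, so 6 days after Friday is Thursday.

Thursday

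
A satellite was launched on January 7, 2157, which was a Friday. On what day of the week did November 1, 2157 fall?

Tuesday

January 2157: 31 − 7 = 24 days remain.
Then 9 full months totalling 273 days.
November 1, 2157: 1 day.
Total: 24 + 273 + 1 = 298 days.
298 mod 7 = 4, so 4 days after Friday is Tuesday.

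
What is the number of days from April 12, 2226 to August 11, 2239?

4869

Day-of-year of April 12, 2226: 102.
Day-of-year of August 11, 2239: 223.
2226 has 365 days, so 365 − 102 = 263 days remain in 2226.
Full years 2227–2238: 9 common + 3 leap = 9×365 + 3×366 = 4383 days.
Total: 263 + 4383 + 223 = 4869 days.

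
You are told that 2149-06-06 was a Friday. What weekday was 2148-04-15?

Monday

Count forward from the earlier date (April 15, 2148) to the later (June 6, 2149):
April 2148: 30 − 15 = 15 days remain.
Then 13 full months totalling 396 days.
June 1–6, 2149: 6 days.
Total: 15 + 396 + 6 = 417 days.
417 mod 7 = 4, so 4 days before Friday is Monday.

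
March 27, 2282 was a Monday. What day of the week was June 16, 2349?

From March 27, 2282 to March 27, 2349: 67 years, of which 16 contain a Feb 29 — 51×365 + 16×366 = 24471 days.
(2300 is not a leap year (divisible by 100 but not 400).)
March 2349: 31 − 27 = 4 days remain.
Then April (30), May (31): 30 + 31 = 61 days.
June 1–16, 2349: 16 days.
Residual: 81 days.
Total: 24552 days.
24552 mod 7 = 3, so 3 days after Monday is Thursday.

Thursday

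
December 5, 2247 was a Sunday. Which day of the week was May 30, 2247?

Sunday

Count forward from the earlier date (May 30, 2247) to the later (December 5, 2247):
May 2247: 31 − 30 = 1 day remains.
Then June (30), July (31), August (31), September (30), October (31), November (30): 30 + 31 + 31 + 30 + 31 + 30 = 183 days.
December 1–5, 2247: 5 days.
Total: 1 + 183 + 5 = 189 days.
189 is a multiple of 7, so May 30, 2247 falls on the same weekday: Sunday.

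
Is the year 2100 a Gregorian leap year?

2100 is not a leap year (divisible by 100 but not 400).

No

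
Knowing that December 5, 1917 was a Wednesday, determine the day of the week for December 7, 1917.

Within December 1917: 7 − 5 = 2 days.
2 mod 7 = 2, so 2 days after Wednesday is Friday.

Friday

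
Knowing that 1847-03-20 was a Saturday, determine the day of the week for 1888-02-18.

Saturday

From March 20, 1847 to March 20, 1887: 40 years, of which 10 contain a Feb 29 — 30×365 + 10×366 = 14610 days.
March 1887: 31 − 20 = 11 days remain.
Then 10 full months totalling 306 days.
February 1–18, 1888: 18 days (1888 is a leap year).
Residual: 335 days.
Total: 14945 days.
14945 is a multiple of 7, so 1888-02-18 falls on the same weekday: Saturday.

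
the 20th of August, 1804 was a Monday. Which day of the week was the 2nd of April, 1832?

From August 20, 1804 to August 20, 1831: 27 years, of which 6 contain a Feb 29 — 21×365 + 6×366 = 9861 days.
August 1831: 31 − 20 = 11 days remain.
Then September (30), October (31), November (30), December (31), January (31), February 1832 (29), March (31): 30 + 31 + 30 + 31 + 31 + 29 + 31 = 213 days.
April 1–2, 1832: 2 days.
Residual: 226 days.
Total: 10087 days.
10087 is a multiple of 7, so the 2nd of April, 1832 falls on the same weekday: Monday.

Monday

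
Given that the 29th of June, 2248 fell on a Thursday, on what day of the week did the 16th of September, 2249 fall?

June 29, 2248 → June 29, 2249: 365 days.
June 2249: 30 − 29 = 1 day remains.
Then July (31), August (31): 31 + 31 = 62 days.
September 1–16, 2249: 16 days.
Residual: 79 days.
Total: 444 days.
444 mod 7 = 3, so 3 days after Thursday is Sunday.

Sunday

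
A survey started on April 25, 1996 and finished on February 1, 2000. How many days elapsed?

Day-of-year of April 25, 1996: 116.
Day-of-year of February 1, 2000: 32.
1996 has 366 days, so 366 − 116 = 250 days remain in 1996.
Full years: 1997: 365; 1998: 365; 1999: 365. Sum = 1095.
Total: 250 + 1095 + 32 = 1377 days.

1377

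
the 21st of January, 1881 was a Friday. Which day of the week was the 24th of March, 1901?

From January 21, 1881 to January 21, 1901: 20 years, of which 4 contain a Feb 29 — 16×365 + 4×366 = 7304 days.
(1900 is not a leap year (divisible by 100 but not 400).)
January 1901: 31 − 21 = 10 days remain.
Then February 1901 (28): 28 days.
March 1–24, 1901: 24 days.
Residual: 62 days.
Total: 7366 days.
7366 mod 7 = 2, so 2 days after Friday is Sunday.

Sunday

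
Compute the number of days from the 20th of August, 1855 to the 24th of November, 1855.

August 1855: 31 − 20 = 11 days remain.
Then September (30), October (31): 30 + 31 = 61 days.
November 1–24, 1855: 24 days.
Total: 11 + 61 + 24 = 96 days.

96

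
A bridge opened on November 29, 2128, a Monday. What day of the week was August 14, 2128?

Count forward from the earlier date (August 14, 2128) to the later (November 29, 2128):
August 2128: 31 − 14 = 17 days remain.
Then September (30), October (31): 30 + 31 = 61 days.
November 1–29, 2128: 29 days.
Total: 17 + 61 + 29 = 107 days.
107 mod 7 = 2, so 2 days before Monday is Saturday.

Saturday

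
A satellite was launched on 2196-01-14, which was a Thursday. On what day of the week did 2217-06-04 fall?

From January 14, 2196 to January 14, 2217: 21 years, of which 5 contain a Feb 29 — 16×365 + 5×366 = 7670 days.
(2200 is not a leap year (divisible by 100 but not 400).)
January 2217: 31 − 14 = 17 days remain.
Then February 2217 (28), March (31), April (30), May (31): 28 + 31 + 30 + 31 = 120 days.
June 1–4, 2217: 4 days.
Residual: 141 days.
Total: 7811 days.
7811 mod 7 = 6, so 6 days after Thursday is Wednesday.

Wednesday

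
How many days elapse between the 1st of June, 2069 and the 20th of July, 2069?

June 2069: 30 − 1 = 29 days remain.
July 1–20, 2069: 20 days.
Total: 29 + 20 = 49 days.

49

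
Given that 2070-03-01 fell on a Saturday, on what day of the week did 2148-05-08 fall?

Wednesday

From March 1, 2070 to March 1, 2148: 78 years, of which 19 contain a Feb 29 — 59×365 + 19×366 = 28489 days.
(2100 is not a leap year (divisible by 100 but not 400).)
March 2148: 31 − 1 = 30 days remain.
Then April (30): 30 days.
May 1–8, 2148: 8 days.
Residual: 68 days.
Total: 28557 days.
28557 mod 7 = 4, so 4 days after Saturday is Wednesday.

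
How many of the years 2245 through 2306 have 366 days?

14

Years divisible by 4: 2248, 2252, …, 2304 — 15 in all.
Of these, 2300 is divisible by 100 but not 400, so not leap.
Leap years: 15 − 1 = 14.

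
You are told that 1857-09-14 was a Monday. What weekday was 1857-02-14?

Count forward from the earlier date (February 14, 1857) to the later (September 14, 1857):
February 1857: 28 − 14 = 14 days remain (1857 is not a leap year, so February has 28 days).
Then March (31), April (30), May (31), June (30), July (31), August (31): 31 + 30 + 31 + 30 + 31 + 31 = 184 days.
September 1–14, 1857: 14 days.
Total: 14 + 184 + 14 = 212 days.
212 mod 7 = 2, so 2 days before Monday is Saturday.

Saturday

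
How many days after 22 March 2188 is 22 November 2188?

245

March 2188: 31 − 22 = 9 days remain.
Then April (30), May (31), June (30), July (31), August (31), September (30), October (31): 30 + 31 + 30 + 31 + 31 + 30 + 31 = 214 days.
November 1–22, 2188: 22 days.
Total: 9 + 214 + 22 = 245 days.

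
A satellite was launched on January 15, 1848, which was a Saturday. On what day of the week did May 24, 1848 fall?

January 1848: 31 − 15 = 16 days remain.
Then February 1848 (29), March (31), April (30): 29 + 31 + 30 = 90 days.
May 1–24, 1848: 24 days.
Total: 16 + 90 + 24 = 130 days.
130 mod 7 = 4, so 4 days after Saturday is Wednesday.

Wednesday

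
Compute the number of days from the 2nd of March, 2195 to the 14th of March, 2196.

378

March 2, 2195 → March 2, 2196: 366 days (2196 is a leap year).
Within March 2196: 14 − 2 = 12 days.
Total: 378 days.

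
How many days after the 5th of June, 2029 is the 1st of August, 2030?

Day-of-year of June 5, 2029: 156.
Day-of-year of August 1, 2030: 213.
2029 has 365 days, so 365 − 156 = 209 days remain in 2029.
Total: 209 + 213 = 422 days.

422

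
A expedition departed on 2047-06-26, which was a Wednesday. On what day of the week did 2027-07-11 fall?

Count forward from the earlier date (July 11, 2027) to the later (June 26, 2047):
Day-of-year of July 11, 2027: 192.
Day-of-year of June 26, 2047: 177.
2027 has 365 days, so 365 − 192 = 173 days remain in 2027.
Full years 2028–2046: 14 common + 5 leap = 14×365 + 5×366 = 6940 days.
Total: 173 + 6940 + 177 = 7290 days.
7290 mod 7 = 3, so 3 days before Wednesday is Sunday.

Sunday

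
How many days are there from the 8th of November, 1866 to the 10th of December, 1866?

32

November 1866: 30 − 8 = 22 days remain.
December 1–10, 1866: 10 days.
Total: 22 + 10 = 32 days.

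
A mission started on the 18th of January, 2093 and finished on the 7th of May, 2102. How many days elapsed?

From January 18, 2093 to January 18, 2102: 9 years, of which 1 contains a Feb 29 — 8×365 + 1×366 = 3286 days.
(2100 is not a leap year (divisible by 100 but not 400).)
January 2102: 31 − 18 = 13 days remain.
Then February 2102 (28), March (31), April (30): 28 + 31 + 30 = 89 days.
May 1–7, 2102: 7 days.
Residual: 109 days.
Total: 3395 days.

3395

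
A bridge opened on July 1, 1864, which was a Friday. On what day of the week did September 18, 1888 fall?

Day-of-year of July 1, 1864: 183.
Day-of-year of September 18, 1888: 262.
1864 has 366 days, so 366 − 183 = 183 days remain in 1864.
Full years 1865–1887: 18 common + 5 leap = 18×365 + 5×366 = 8400 days.
Total: 183 + 8400 + 262 = 8845 days.
8845 mod 7 = 4, so 4 days after Friday is Tuesday.

Tuesday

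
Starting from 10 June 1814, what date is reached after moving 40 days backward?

1 May 1814

Count 40 days before June 10, 1814:
May 1814: 31 − 1 = 30 days remain.
June 1–10, 1814: 10 days.
Total: 30 + 10 = 40 days.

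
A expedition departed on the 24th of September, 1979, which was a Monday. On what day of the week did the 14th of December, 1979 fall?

September 1979: 30 − 24 = 6 days remain.
Then October (31), November (30): 31 + 30 = 61 days.
December 1–14, 1979: 14 days.
Total: 6 + 61 + 14 = 81 days.
81 mod 7 = 4, so 4 days after Monday is Friday.

Friday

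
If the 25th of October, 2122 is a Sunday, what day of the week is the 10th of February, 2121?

Count forward from the earlier date (February 10, 2121) to the later (October 25, 2122):
February 10, 2121 → February 10, 2122: 365 days.
February 2122: 28 − 10 = 18 days remain (2122 is not a leap year, so February has 28 days).
Then March (31), April (30), May (31), June (30), July (31), August (31), September (30): 31 + 30 + 31 + 30 + 31 + 31 + 30 = 214 days.
October 1–25, 2122: 25 days.
Residual: 257 days.
Total: 622 days.
622 mod 7 = 6, so 6 days before Sunday is Monday.

Monday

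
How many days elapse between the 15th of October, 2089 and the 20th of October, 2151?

From October 15, 2089 to October 15, 2151: 62 years, of which 14 contain a Feb 29 — 48×365 + 14×366 = 22644 days.
(2100 is not a leap year (divisible by 100 but not 400).)
Within October 2151: 20 − 15 = 5 days.
Total: 22649 days.

22649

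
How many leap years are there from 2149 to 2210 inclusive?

Years divisible by 4: 2152, 2156, …, 2208 — 15 in all.
Of these, 2200 is divisible by 100 but not 400, so not leap.
Leap years: 15 − 1 = 14.

14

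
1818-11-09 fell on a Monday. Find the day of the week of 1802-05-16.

Count forward from the earlier date (May 16, 1802) to the later (November 9, 1818):
Day-of-year of May 16, 1802: 136.
Day-of-year of November 9, 1818: 313.
1802 has 365 days, so 365 − 136 = 229 days remain in 1802.
Full years 1803–1817: 11 common + 4 leap = 11×365 + 4×366 = 5479 days.
Total: 229 + 5479 + 313 = 6021 days.
6021 mod 7 = 1, so 1 day before Monday is Sunday.

Sunday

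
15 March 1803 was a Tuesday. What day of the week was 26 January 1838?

Day-of-year of March 15, 1803: 74.
Day-of-year of January 26, 1838: 26.
1803 has 365 days, so 365 − 74 = 291 days remain in 1803.
Full years 1804–1837: 25 common + 9 leap = 25×365 + 9×366 = 12419 days.
Total: 291 + 12419 + 26 = 12736 days.
12736 mod 7 = 3, so 3 days after Tuesday is Friday.

Friday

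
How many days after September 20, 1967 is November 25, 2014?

17233

From September 20, 1967 to September 20, 2014: 47 years, of which 12 contain a Feb 29 — 35×365 + 12×366 = 17167 days.
(2000 is a leap year (divisible by 400).)
September 2014: 30 − 20 = 10 days remain.
Then October (31): 31 days.
November 1–25, 2014: 25 days.
Residual: 66 days.
Total: 17233 days.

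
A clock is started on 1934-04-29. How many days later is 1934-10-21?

175

April 1934: 30 − 29 = 1 day remains.
Then May (31), June (30), July (31), August (31), September (30): 31 + 30 + 31 + 31 + 30 = 153 days.
October 1–21, 1934: 21 days.
Total: 1 + 153 + 21 = 175 days.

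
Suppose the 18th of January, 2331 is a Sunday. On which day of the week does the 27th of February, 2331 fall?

Friday

January 2331: 31 − 18 = 13 days remain.
February 1–27, 2331: 27 days (2331 is not a leap year).
Total: 13 + 27 = 40 days.
40 mod 7 = 5, so 5 days after Sunday is Friday.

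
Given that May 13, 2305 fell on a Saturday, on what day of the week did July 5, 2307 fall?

Friday

May 13, 2305 → May 13, 2306: 365 days.
May 13, 2306 → May 13, 2307: 365 days.
May 2307: 31 − 13 = 18 days remain.
Then June (30): 30 days.
July 1–5, 2307: 5 days.
Residual: 53 days.
Total: 783 days.
783 mod 7 = 6, so 6 days after Saturday is Friday.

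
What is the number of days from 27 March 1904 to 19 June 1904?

March 1904: 31 − 27 = 4 days remain.
Then April (30), May (31): 30 + 31 = 61 days.
June 1–19, 1904: 19 days.
Total: 4 + 61 + 19 = 84 days.

84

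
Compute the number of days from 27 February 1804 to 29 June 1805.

488

February 27, 1804 → February 27, 1805: 366 days (1804 is a leap year).
February 1805: 28 − 27 = 1 day remains (1805 is not a leap year, so February has 28 days).
Then March (31), April (30), May (31): 31 + 30 + 31 = 92 days.
June 1–29, 1805: 29 days.
Residual: 122 days.
Total: 488 days.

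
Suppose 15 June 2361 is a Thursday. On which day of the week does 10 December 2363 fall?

Day-of-year of June 15, 2361: 166.
Day-of-year of December 10, 2363: 344.
2361 has 365 days, so 365 − 166 = 199 days remain in 2361.
Full years: 2362: 365. Sum = 365.
Total: 199 + 365 + 344 = 908 days.
908 mod 7 = 5, so 5 days after Thursday is Tuesday.

Tuesday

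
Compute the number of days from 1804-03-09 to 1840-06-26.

From March 9, 1804 to March 9, 1840: 36 years, of which 9 contain a Feb 29 — 27×365 + 9×366 = 13149 days.
March 1840: 31 − 9 = 22 days remain.
Then April (30), May (31): 30 + 31 = 61 days.
June 1–26, 1840: 26 days.
Residual: 109 days.
Total: 13258 days.

13258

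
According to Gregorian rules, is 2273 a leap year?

2273 is not a leap year.

No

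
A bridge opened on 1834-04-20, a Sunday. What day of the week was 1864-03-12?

From April 20, 1834 to April 20, 1863: 29 years, of which 7 contain a Feb 29 — 22×365 + 7×366 = 10592 days.
April 1863: 30 − 20 = 10 days remain.
Then 10 full months totalling 305 days.
March 1–12, 1864: 12 days.
Residual: 327 days.
Total: 10919 days.
10919 mod 7 = 6, so 6 days after Sunday is Saturday.

Saturday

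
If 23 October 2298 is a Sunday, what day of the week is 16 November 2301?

Saturday

October 23, 2298 → October 23, 2299: 365 days.
October 23, 2299 → October 23, 2300: 365 days (2300 is not a leap year (divisible by 100 but not 400)).
October 23, 2300 → October 23, 2301: 365 days.
October 2301: 31 − 23 = 8 days remain.
November 1–16, 2301: 16 days.
Residual: 24 days.
Total: 1119 days.
1119 mod 7 = 6, so 6 days after Sunday is Saturday.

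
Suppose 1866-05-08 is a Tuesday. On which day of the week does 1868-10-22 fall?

Day-of-year of May 8, 1866: 128.
Day-of-year of October 22, 1868: 296.
1866 has 365 days, so 365 − 128 = 237 days remain in 1866.
Full years: 1867: 365. Sum = 365.
Total: 237 + 365 + 296 = 898 days.
898 mod 7 = 2, so 2 days after Tuesday is Thursday.

Thursday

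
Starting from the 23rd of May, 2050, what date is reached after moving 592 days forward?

the 5th of January, 2052

Count 592 days after May 23, 2050:
May 2050: 31 − 23 = 8 days remain.
Then 19 full months totalling 579 days.
January 1–5, 2052: 5 days.
Total: 8 + 579 + 5 = 592 days.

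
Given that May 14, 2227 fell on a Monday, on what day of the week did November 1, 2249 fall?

Thursday

Day-of-year of May 14, 2227: 134.
Day-of-year of November 1, 2249: 305.
2227 has 365 days, so 365 − 134 = 231 days remain in 2227.
Full years 2228–2248: 15 common + 6 leap = 15×365 + 6×366 = 7671 days.
Total: 231 + 7671 + 305 = 8207 days.
8207 mod 7 = 3, so 3 days after Monday is Thursday.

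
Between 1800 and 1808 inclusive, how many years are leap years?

2

Years divisible by 4 in [1800, 1808]: 1800, 1804, 1808.
Of these, 1800 is divisible by 100 but not 400, so not leap.
Leap years: 3 − 1 = 2.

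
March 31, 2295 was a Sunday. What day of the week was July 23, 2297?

Friday

Day-of-year of March 31, 2295: 90.
Day-of-year of July 23, 2297: 204.
2295 has 365 days, so 365 − 90 = 275 days remain in 2295.
Full years: 2296: 366. Sum = 366.
Total: 275 + 366 + 204 = 845 days.
845 mod 7 = 5, so 5 days after Sunday is Friday.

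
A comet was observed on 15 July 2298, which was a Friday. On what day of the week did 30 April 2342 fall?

Thursday

From July 15, 2298 to July 15, 2341: 43 years, of which 10 contain a Feb 29 — 33×365 + 10×366 = 15705 days.
(2300 is not a leap year (divisible by 100 but not 400).)
July 2341: 31 − 15 = 16 days remain.
Then August (31), September (30), October (31), November (30), December (31), January (31), February 2342 (28), March (31): 31 + 30 + 31 + 30 + 31 + 31 + 28 + 31 = 243 days.
April 1–30, 2342: 30 days.
Residual: 289 days.
Total: 15994 days.
15994 mod 7 = 6, so 6 days after Friday is Thursday.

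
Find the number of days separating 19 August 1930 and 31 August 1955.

9143

Day-of-year of August 19, 1930: 231.
Day-of-year of August 31, 1955: 243.
1930 has 365 days, so 365 − 231 = 134 days remain in 1930.
Full years 1931–1954: 18 common + 6 leap = 18×365 + 6×366 = 8766 days.
Total: 134 + 8766 + 243 = 9143 days.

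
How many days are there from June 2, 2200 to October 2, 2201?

Day-of-year of June 2, 2200: 153.
Day-of-year of October 2, 2201: 275.
2200 has 365 days, so 365 − 153 = 212 days remain in 2200.
Total: 212 + 275 = 487 days.

487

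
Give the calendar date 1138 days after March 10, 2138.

April 21, 2141

Count 1138 days after March 10, 2138:
Day-of-year of March 10, 2138: 69.
Day-of-year of April 21, 2141: 111.
2138 has 365 days, so 365 − 69 = 296 days remain in 2138.
Full years: 2139: 365; 2140: 366. Sum = 731.
Total: 296 + 731 + 111 = 1138 days.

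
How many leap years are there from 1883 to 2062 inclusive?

Years divisible by 4: 1884, 1888, …, 2060 — 45 in all.
Of these, 1900 is divisible by 100 but not 400, so not leap.
2000 is divisible by 400, so still leap.
Leap years: 45 − 1 = 44.

44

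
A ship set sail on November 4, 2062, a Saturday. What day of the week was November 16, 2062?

Thursday

Within November 2062: 16 − 4 = 12 days.
12 mod 7 = 5, so 5 days after Saturday is Thursday.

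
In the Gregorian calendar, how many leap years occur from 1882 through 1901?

Years divisible by 4 in [1882, 1901]: 1884, 1888, 1892, 1896, 1900.
Of these, 1900 is divisible by 100 but not 400, so not leap.
Leap years: 5 − 1 = 4.

4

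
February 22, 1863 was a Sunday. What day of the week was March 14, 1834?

Friday

Count forward from the earlier date (March 14, 1834) to the later (February 22, 1863):
Day-of-year of March 14, 1834: 73.
Day-of-year of February 22, 1863: 53.
1834 has 365 days, so 365 − 73 = 292 days remain in 1834.
Full years 1835–1862: 21 common + 7 leap = 21×365 + 7×366 = 10227 days.
Total: 292 + 10227 + 53 = 10572 days.
10572 mod 7 = 2, so 2 days before Sunday is Friday.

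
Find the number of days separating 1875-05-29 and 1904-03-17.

10519

From May 29, 1875 to May 29, 1903: 28 years, of which 6 contain a Feb 29 — 22×365 + 6×366 = 10226 days.
(1900 is not a leap year (divisible by 100 but not 400).)
May 1903: 31 − 29 = 2 days remain.
Then 9 full months totalling 274 days.
March 1–17, 1904: 17 days.
Residual: 293 days.
Total: 10519 days.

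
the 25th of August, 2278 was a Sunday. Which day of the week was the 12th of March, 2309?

Friday

Day-of-year of August 25, 2278: 237.
Day-of-year of March 12, 2309: 71.
2278 has 365 days, so 365 − 237 = 128 days remain in 2278.
Full years 2279–2308: 23 common + 7 leap = 23×365 + 7×366 = 10957 days.
Total: 128 + 10957 + 71 = 11156 days.
11156 mod 7 = 5, so 5 days after Sunday is Friday.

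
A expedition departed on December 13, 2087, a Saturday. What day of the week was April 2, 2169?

Sunday

Day-of-year of December 13, 2087: 347.
Day-of-year of April 2, 2169: 92.
2087 has 365 days, so 365 − 347 = 18 days remain in 2087.
Full years 2088–2168: 61 common + 20 leap = 61×365 + 20×366 = 29585 days.
Total: 18 + 29585 + 92 = 29695 days.
29695 mod 7 = 1, so 1 day after Saturday is Sunday.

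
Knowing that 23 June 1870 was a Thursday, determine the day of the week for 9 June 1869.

Count forward from the earlier date (June 9, 1869) to the later (June 23, 1870):
June 9, 1869 → June 9, 1870: 365 days.
Within June 1870: 23 − 9 = 14 days.
Total: 379 days.
379 mod 7 = 1, so 1 day before Thursday is Wednesday.

Wednesday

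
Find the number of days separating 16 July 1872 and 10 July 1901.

Day-of-year of July 16, 1872: 198.
Day-of-year of July 10, 1901: 191.
1872 has 366 days, so 366 − 198 = 168 days remain in 1872.
Full years 1873–1900: 22 common + 6 leap = 22×365 + 6×366 = 10226 days.
Total: 168 + 10226 + 191 = 10585 days.

10585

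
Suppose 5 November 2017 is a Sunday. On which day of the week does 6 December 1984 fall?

Thursday

Count forward from the earlier date (December 6, 1984) to the later (November 5, 2017):
From December 6, 1984 to December 6, 2016: 32 years, of which 8 contain a Feb 29 — 24×365 + 8×366 = 11688 days.
(2000 is a leap year (divisible by 400).)
December 2016: 31 − 6 = 25 days remain.
Then 10 full months totalling 304 days.
November 1–5, 2017: 5 days.
Residual: 334 days.
Total: 12022 days.
12022 mod 7 = 3, so 3 days before Sunday is Thursday.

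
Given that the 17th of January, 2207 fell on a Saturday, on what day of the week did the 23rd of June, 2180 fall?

Friday

Count forward from the earlier date (June 23, 2180) to the later (January 17, 2207):
Day-of-year of June 23, 2180: 175.
Day-of-year of January 17, 2207: 17.
2180 has 366 days, so 366 − 175 = 191 days remain in 2180.
Full years 2181–2206: 21 common + 5 leap = 21×365 + 5×366 = 9495 days.
Total: 191 + 9495 + 17 = 9703 days.
9703 mod 7 = 1, so 1 day before Saturday is Friday.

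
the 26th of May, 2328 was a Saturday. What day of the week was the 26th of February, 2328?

Count forward from the earlier date (February 26, 2328) to the later (May 26, 2328):
February 2328: 29 − 26 = 3 days remain (2328 is a leap year, so February has 29 days).
Then March (31), April (30): 31 + 30 = 61 days.
May 1–26, 2328: 26 days.
Total: 3 + 61 + 26 = 90 days.
90 mod 7 = 6, so 6 days before Saturday is Sunday.

Sunday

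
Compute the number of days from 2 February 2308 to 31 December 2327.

From February 2, 2308 to February 2, 2327: 19 years, of which 5 contain a Feb 29 — 14×365 + 5×366 = 6940 days.
February 2327: 28 − 2 = 26 days remain (2327 is not a leap year, so February has 28 days).
Then 9 full months totalling 275 days.
December 1–31, 2327: 31 days.
Residual: 332 days.
Total: 7272 days.

7272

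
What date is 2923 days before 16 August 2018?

15 August 2010

Count 2923 days before August 16, 2018:
From August 15, 2010 to August 15, 2018: 8 years, of which 2 contain a Feb 29 — 6×365 + 2×366 = 2922 days.
Within August 2018: 16 − 15 = 1 day.
Total: 2923 days.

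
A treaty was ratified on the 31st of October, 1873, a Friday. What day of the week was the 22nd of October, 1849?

Monday

Count forward from the earlier date (October 22, 1849) to the later (October 31, 1873):
From October 22, 1849 to October 22, 1873: 24 years, of which 6 contain a Feb 29 — 18×365 + 6×366 = 8766 days.
Within October 1873: 31 − 22 = 9 days.
Total: 8775 days.
8775 mod 7 = 4, so 4 days before Friday is Monday.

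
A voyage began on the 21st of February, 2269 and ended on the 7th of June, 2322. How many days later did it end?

Day-of-year of February 21, 2269: 52.
Day-of-year of June 7, 2322: 158.
2269 has 365 days, so 365 − 52 = 313 days remain in 2269.
Full years 2270–2321: 40 common + 12 leap = 40×365 + 12×366 = 18992 days.
Total: 313 + 18992 + 158 = 19463 days.

19463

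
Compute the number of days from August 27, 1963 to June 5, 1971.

From August 27, 1963 to August 27, 1970: 7 years, of which 2 contain a Feb 29 — 5×365 + 2×366 = 2557 days.
August 1970: 31 − 27 = 4 days remain.
Then 9 full months totalling 273 days.
June 1–5, 1971: 5 days.
Residual: 282 days.
Total: 2839 days.

2839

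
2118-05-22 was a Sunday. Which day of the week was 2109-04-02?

Tuesday

Count forward from the earlier date (April 2, 2109) to the later (May 22, 2118):
From April 2, 2109 to April 2, 2118: 9 years, of which 2 contain a Feb 29 — 7×365 + 2×366 = 3287 days.
April 2118: 30 − 2 = 28 days remain.
May 1–22, 2118: 22 days.
Residual: 50 days.
Total: 3337 days.
3337 mod 7 = 5, so 5 days before Sunday is Tuesday.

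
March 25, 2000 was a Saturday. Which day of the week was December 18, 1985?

Count forward from the earlier date (December 18, 1985) to the later (March 25, 2000):
Day-of-year of December 18, 1985: 352.
Day-of-year of March 25, 2000: 85.
1985 has 365 days, so 365 − 352 = 13 days remain in 1985.
Full years 1986–1999: 11 common + 3 leap = 11×365 + 3×366 = 5113 days.
Total: 13 + 5113 + 85 = 5211 days.
5211 mod 7 = 3, so 3 days before Saturday is Wednesday.

Wednesday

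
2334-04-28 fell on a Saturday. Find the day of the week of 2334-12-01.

April 2334: 30 − 28 = 2 days remain.
Then May (31), June (30), July (31), August (31), September (30), October (31), November (30): 31 + 30 + 31 + 31 + 30 + 31 + 30 = 214 days.
December 1, 2334: 1 day.
Total: 2 + 214 + 1 = 217 days.
217 is a multiple of 7, so 2334-12-01 falls on the same weekday: Saturday.

Saturday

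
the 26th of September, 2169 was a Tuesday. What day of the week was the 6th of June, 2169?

Count forward from the earlier date (June 6, 2169) to the later (September 26, 2169):
June 2169: 30 − 6 = 24 days remain.
Then July (31), August (31): 31 + 31 = 62 days.
September 1–26, 2169: 26 days.
Total: 24 + 62 + 26 = 112 days.
112 is a multiple of 7, so the 6th of June, 2169 falls on the same weekday: Tuesday.

Tuesday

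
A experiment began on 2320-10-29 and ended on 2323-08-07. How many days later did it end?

1012

Day-of-year of October 29, 2320: 303.
Day-of-year of August 7, 2323: 219.
2320 has 366 days, so 366 − 303 = 63 days remain in 2320.
Full years: 2321: 365; 2322: 365. Sum = 730.
Total: 63 + 730 + 219 = 1012 days.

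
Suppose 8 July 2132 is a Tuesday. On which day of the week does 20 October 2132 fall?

Monday

July 2132: 31 − 8 = 23 days remain.
Then August (31), September (30): 31 + 30 = 61 days.
October 1–20, 2132: 20 days.
Total: 23 + 61 + 20 = 104 days.
104 mod 7 = 6, so 6 days after Tuesday is Monday.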